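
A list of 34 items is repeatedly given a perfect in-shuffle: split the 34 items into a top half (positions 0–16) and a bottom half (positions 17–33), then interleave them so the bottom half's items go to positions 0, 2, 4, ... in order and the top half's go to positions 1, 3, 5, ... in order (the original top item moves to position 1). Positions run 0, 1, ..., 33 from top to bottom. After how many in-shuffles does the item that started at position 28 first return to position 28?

12

Follow position 28 under repeated in-shuffles:
28 → 22 → 10 → 21 → 8 → 17 → 0 → 1 → 3 → 7 → 15 → 31 → 28
It first returns after 12 in-shuffles.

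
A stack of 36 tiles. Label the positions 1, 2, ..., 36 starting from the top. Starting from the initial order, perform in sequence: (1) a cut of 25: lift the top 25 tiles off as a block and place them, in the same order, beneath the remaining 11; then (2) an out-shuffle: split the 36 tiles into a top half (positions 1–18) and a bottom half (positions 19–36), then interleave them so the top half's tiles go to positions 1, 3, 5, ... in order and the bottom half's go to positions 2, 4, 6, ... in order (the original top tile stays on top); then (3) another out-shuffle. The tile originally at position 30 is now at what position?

17

Track the tile from position 30 forward through each operation:
  after op 1 (cut 25): 30 → 5
  after op 2 (out-shuffle): 5 → 9
  after op 3 (out-shuffle): 9 → 17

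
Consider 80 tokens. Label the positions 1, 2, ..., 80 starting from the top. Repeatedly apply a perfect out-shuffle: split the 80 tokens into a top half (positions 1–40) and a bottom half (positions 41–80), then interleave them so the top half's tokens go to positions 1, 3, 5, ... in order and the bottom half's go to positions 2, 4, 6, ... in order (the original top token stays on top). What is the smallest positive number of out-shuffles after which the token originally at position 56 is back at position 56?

39

Follow position 56 under repeated out-shuffles:
56 → 32 → 63 → 46 → 12 → 23 → 45 → 10 → ... → 56 (length 39)
It first returns after 39 out-shuffles.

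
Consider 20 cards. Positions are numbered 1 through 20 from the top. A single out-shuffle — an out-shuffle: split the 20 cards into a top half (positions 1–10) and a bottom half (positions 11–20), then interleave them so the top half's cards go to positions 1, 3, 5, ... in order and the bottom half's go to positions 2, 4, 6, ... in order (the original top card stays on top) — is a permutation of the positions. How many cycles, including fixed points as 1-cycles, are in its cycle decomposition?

Trace each unvisited position around until it returns:
(1) (2 3 5 9 17 14 ... len 18) (20)
3 cycles in total.

3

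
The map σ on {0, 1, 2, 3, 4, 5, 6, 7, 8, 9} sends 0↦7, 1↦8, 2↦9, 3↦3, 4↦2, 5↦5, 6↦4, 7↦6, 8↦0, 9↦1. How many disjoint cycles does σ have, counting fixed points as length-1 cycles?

3

Cycle decomposition: (0 7 6 4 2 9 1 8) (3) (5).
3 cycles.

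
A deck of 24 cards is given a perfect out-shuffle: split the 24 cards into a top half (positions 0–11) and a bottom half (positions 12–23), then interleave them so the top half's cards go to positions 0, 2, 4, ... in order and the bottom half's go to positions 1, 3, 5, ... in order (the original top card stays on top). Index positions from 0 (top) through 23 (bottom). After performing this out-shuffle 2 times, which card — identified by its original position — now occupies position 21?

Work backwards from position 21, undoing one out-shuffle at a time:
21 ← 22 ← 11
So the card now at position 21 started at position 11.

11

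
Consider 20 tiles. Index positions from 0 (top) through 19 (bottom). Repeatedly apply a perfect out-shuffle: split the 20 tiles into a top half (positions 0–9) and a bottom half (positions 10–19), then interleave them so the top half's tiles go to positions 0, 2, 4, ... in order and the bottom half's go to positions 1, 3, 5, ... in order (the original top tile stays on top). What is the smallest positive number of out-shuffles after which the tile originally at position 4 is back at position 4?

18

Follow position 4 under repeated out-shuffles:
4 → 8 → 16 → 13 → 7 → 14 → 9 → 18 → 17 → 15 → 11 → 3 → 6 → 12 → 5 → 10 → 1 → 2 → 4
It first returns after 18 out-shuffles.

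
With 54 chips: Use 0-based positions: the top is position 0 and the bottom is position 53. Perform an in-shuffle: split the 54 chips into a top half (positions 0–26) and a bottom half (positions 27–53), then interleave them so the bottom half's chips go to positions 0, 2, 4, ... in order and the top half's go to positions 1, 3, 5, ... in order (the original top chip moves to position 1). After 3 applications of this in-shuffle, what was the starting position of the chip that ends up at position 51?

33

Work backwards from position 51, undoing one in-shuffle at a time:
51 ← 25 ← 12 ← 33
So the chip now at position 51 started at position 33.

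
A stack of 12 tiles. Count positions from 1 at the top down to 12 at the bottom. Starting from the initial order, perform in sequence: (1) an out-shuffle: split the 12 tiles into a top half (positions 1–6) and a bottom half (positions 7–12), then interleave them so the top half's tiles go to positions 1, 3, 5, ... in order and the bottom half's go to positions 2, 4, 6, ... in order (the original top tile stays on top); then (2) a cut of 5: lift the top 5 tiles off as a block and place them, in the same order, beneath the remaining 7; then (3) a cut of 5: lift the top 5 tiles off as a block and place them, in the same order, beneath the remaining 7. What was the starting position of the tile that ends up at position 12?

11

Undo the operations in reverse order, starting from position 12:
  undo op 3 (cut 5): 12 ← 5
  undo op 2 (cut 5): 5 ← 10
  undo op 1 (out-shuffle, from bottom half): 10 ← 11
So the tile at position 12 came from original position 11.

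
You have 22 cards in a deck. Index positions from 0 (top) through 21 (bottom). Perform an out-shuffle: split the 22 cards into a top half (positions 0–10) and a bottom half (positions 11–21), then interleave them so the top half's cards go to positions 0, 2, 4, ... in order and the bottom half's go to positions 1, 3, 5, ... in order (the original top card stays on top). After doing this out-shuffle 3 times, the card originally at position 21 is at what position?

Position 21 is a fixed point of every out-shuffle, so the card never moves.

21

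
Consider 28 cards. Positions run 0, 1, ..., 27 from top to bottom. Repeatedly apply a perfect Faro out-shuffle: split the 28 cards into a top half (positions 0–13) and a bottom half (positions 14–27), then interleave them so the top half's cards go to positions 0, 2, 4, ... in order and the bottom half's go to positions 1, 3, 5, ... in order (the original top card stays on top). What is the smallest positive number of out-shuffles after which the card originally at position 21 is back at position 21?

Follow position 21 under repeated out-shuffles:
21 → 15 → 3 → 6 → 12 → 24 → 21
It first returns after 6 out-shuffles.

6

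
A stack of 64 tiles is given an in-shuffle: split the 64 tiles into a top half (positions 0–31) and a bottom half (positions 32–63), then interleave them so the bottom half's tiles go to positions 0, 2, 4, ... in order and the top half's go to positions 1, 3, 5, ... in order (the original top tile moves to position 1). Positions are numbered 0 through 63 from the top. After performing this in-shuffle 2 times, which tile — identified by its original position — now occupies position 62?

Work backwards from position 62, undoing one in-shuffle at a time:
62 ← 63 ← 31
So the tile now at position 62 started at position 31.

31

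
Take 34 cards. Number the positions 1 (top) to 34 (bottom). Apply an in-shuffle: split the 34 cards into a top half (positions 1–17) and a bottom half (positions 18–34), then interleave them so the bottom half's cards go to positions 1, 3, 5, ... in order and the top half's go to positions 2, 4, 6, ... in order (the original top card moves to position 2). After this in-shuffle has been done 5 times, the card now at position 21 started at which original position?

28

Work backwards from position 21, undoing one in-shuffle at a time:
21 ← 28 ← 14 ← 7 ← 21 ← 28
So the card now at position 21 started at position 28.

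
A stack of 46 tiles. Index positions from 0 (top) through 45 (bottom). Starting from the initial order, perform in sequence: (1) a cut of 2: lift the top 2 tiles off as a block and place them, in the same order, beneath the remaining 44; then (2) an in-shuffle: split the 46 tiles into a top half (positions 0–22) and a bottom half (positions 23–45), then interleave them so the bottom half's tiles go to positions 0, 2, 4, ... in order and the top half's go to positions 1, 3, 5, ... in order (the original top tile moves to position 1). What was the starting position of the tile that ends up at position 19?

11

Undo the operations in reverse order, starting from position 19:
  undo op 2 (in-shuffle, from top half): 19 ← 9
  undo op 1 (cut 2): 9 ← 11
So the tile at position 19 came from original position 11.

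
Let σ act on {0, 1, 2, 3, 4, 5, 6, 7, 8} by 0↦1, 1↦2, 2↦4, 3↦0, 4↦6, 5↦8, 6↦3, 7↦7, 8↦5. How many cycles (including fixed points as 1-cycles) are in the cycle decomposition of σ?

3

Cycle decomposition: (0 1 2 4 6 3) (5 8) (7).
3 cycles.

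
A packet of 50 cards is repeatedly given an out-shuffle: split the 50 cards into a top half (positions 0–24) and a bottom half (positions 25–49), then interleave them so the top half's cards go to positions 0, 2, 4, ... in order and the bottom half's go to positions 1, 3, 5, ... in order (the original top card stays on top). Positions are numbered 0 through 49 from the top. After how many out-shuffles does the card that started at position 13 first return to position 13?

21

Follow position 13 under repeated out-shuffles:
13 → 26 → 3 → 6 → 12 → 24 → 48 → 47 → ... → 13 (length 21)
It first returns after 21 out-shuffles.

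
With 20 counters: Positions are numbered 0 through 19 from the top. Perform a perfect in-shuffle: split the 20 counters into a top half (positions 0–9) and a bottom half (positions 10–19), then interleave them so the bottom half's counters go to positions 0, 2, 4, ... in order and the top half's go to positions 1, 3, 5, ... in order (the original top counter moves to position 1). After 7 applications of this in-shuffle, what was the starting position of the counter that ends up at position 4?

Work backwards from position 4, undoing one in-shuffle at a time:
4 ← 12 ← 16 ← 18 ← 19 ← 9 ← 4 ← 12
So the counter now at position 4 started at position 12.

12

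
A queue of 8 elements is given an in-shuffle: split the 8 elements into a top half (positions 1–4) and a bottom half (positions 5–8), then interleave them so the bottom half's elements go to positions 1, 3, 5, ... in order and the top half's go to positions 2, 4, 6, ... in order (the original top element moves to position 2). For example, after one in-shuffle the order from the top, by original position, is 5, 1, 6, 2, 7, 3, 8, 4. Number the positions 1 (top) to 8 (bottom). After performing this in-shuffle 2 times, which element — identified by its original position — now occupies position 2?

5

Work backwards from position 2, undoing one in-shuffle at a time:
2 ← 1 ← 5
So the element now at position 2 started at position 5.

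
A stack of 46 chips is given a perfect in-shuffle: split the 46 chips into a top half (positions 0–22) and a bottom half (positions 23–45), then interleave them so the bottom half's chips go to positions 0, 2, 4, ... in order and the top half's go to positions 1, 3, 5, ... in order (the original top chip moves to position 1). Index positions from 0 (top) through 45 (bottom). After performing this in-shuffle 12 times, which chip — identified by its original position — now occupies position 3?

13

Work backwards from position 3, undoing one in-shuffle at a time:
3 ← 1 ← 0 ← 23 ← 11 ← 5 ← 2 ← 24 ← 35 ← 17 ← 8 ← 27 ← 13
So the chip now at position 3 started at position 13.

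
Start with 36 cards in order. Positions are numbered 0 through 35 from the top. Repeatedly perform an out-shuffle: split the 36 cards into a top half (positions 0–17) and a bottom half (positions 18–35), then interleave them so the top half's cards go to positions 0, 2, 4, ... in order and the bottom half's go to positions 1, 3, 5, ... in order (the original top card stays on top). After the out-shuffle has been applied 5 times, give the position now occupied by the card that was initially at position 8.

11

Track the card's position through each out-shuffle:
8 → 16 → 32 → 29 → 23 → 11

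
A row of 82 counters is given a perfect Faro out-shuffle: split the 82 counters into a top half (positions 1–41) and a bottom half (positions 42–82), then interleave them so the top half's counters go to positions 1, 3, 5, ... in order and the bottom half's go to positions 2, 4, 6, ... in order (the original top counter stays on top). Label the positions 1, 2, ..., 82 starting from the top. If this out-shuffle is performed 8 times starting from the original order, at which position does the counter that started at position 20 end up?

5

Track the counter's position through each out-shuffle:
20 → 39 → 77 → 72 → 62 → 42 → 2 → 3 → 5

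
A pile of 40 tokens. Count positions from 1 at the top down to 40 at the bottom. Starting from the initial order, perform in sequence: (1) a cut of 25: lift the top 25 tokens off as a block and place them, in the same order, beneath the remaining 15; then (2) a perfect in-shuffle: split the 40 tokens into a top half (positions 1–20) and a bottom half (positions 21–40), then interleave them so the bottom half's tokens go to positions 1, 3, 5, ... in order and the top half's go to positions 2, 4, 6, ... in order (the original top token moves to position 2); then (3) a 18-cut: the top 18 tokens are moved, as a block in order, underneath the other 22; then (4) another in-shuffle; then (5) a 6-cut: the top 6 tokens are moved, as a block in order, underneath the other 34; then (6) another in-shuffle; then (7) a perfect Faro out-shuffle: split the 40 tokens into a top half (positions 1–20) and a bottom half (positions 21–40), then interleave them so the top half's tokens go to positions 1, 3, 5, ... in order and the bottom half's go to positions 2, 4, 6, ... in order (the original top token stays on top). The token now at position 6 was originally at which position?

Undo the operations in reverse order, starting from position 6:
  undo op 7 (out-shuffle, from bottom half): 6 ← 23
  undo op 6 (in-shuffle, from bottom half): 23 ← 32
  undo op 5 (cut 6): 32 ← 38
  undo op 4 (in-shuffle, from top half): 38 ← 19
  undo op 3 (cut 18): 19 ← 37
  undo op 2 (in-shuffle, from bottom half): 37 ← 39
  undo op 1 (cut 25): 39 ← 24
So the token at position 6 came from original position 24.

24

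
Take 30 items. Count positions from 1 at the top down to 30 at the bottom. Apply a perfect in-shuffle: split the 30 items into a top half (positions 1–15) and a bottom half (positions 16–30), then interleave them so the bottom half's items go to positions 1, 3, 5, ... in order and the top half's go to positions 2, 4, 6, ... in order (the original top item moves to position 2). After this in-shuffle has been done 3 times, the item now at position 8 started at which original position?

Work backwards from position 8, undoing one in-shuffle at a time:
8 ← 4 ← 2 ← 1
So the item now at position 8 started at position 1.

1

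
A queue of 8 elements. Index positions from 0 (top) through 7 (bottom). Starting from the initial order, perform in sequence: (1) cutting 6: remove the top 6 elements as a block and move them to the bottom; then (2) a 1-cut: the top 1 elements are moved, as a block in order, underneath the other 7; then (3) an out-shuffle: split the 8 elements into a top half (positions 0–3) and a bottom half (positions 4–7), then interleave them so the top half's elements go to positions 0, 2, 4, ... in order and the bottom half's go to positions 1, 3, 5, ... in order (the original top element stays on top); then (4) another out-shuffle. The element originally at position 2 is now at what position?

5

Track the element from position 2 forward through each operation:
  after op 1 (cut 6): 2 → 4
  after op 2 (cut 1): 4 → 3
  after op 3 (out-shuffle): 3 → 6
  after op 4 (out-shuffle): 6 → 5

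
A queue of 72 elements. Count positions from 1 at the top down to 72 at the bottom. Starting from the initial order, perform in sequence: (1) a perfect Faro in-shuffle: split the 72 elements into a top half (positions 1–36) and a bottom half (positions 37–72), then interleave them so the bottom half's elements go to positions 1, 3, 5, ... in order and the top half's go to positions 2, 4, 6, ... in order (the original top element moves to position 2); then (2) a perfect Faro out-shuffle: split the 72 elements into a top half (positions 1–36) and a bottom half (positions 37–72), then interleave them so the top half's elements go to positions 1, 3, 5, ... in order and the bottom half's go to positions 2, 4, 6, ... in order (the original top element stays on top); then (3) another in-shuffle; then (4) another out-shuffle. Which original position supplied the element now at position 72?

Undo the operations in reverse order, starting from position 72:
  undo op 4 (out-shuffle, from bottom half): 72 ← 72
  undo op 3 (in-shuffle, from top half): 72 ← 36
  undo op 2 (out-shuffle, from bottom half): 36 ← 54
  undo op 1 (in-shuffle, from top half): 54 ← 27
So the element at position 72 came from original position 27.

27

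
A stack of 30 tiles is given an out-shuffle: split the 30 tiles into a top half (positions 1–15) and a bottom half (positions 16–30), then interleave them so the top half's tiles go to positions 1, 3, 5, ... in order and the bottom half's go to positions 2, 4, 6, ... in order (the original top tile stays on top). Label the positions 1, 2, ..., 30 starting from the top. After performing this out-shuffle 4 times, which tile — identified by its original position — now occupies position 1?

Work backwards from position 1, undoing one out-shuffle at a time:
1 ← 1 ← 1 ← 1 ← 1
So the tile now at position 1 started at position 1.

1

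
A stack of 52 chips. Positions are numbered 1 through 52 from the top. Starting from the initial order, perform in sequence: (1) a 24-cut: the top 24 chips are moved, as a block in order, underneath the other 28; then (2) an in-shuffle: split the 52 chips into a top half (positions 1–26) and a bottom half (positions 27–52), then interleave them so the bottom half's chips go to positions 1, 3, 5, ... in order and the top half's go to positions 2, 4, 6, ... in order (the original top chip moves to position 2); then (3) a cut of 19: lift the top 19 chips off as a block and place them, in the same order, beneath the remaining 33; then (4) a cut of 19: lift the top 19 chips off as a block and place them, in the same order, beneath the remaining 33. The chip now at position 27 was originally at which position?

Undo the operations in reverse order, starting from position 27:
  undo op 4 (cut 19): 27 ← 46
  undo op 3 (cut 19): 46 ← 13
  undo op 2 (in-shuffle, from bottom half): 13 ← 33
  undo op 1 (cut 24): 33 ← 5
So the chip at position 27 came from original position 5.

5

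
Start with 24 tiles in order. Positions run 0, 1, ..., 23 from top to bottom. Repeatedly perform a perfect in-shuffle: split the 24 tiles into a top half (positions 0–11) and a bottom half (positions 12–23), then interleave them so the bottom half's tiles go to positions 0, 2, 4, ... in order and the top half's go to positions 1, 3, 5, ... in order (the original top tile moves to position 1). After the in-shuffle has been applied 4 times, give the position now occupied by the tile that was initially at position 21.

1

Track the tile's position through each in-shuffle:
21 → 18 → 12 → 0 → 1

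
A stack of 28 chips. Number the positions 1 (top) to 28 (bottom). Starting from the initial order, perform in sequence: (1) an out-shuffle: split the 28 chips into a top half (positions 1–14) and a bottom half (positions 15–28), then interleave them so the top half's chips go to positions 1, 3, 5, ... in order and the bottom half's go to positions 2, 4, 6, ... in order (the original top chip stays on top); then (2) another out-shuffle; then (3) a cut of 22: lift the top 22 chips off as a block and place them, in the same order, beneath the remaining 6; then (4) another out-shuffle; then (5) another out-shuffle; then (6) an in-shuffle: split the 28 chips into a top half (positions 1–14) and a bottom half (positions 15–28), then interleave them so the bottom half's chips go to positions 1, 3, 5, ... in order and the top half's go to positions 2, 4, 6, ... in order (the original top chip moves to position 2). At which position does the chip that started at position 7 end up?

Track the chip from position 7 forward through each operation:
  after op 1 (out-shuffle): 7 → 13
  after op 2 (out-shuffle): 13 → 25
  after op 3 (cut 22): 25 → 3
  after op 4 (out-shuffle): 3 → 5
  after op 5 (out-shuffle): 5 → 9
  after op 6 (in-shuffle): 9 → 18

18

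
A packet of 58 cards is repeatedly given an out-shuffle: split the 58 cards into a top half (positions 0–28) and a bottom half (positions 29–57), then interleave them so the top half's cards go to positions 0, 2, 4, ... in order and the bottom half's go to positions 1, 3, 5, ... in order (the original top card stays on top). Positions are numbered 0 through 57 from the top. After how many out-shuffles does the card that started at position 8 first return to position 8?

Follow position 8 under repeated out-shuffles:
8 → 16 → 32 → 7 → 14 → 28 → 56 → 55 → 53 → 49 → 41 → 25 → 50 → 43 → 29 → 1 → 2 → 4 → 8
It first returns after 18 out-shuffles.

18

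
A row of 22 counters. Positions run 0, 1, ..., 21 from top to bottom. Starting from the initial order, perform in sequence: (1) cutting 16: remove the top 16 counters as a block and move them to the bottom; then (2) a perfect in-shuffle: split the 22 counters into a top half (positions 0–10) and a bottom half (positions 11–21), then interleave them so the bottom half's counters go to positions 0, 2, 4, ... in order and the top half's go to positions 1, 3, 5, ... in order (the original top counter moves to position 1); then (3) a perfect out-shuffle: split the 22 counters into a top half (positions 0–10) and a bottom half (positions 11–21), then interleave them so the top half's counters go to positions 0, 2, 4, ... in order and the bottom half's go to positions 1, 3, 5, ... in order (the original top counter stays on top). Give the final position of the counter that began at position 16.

Track the counter from position 16 forward through each operation:
  after op 1 (cut 16): 16 → 0
  after op 2 (in-shuffle): 0 → 1
  after op 3 (out-shuffle): 1 → 2

2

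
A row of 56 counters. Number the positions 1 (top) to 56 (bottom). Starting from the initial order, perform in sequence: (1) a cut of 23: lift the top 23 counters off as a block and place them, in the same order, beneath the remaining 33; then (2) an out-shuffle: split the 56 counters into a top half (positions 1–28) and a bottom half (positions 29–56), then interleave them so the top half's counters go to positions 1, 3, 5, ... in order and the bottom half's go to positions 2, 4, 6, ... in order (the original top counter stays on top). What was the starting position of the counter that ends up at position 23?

35

Undo the operations in reverse order, starting from position 23:
  undo op 2 (out-shuffle, from top half): 23 ← 12
  undo op 1 (cut 23): 12 ← 35
So the counter at position 23 came from original position 35.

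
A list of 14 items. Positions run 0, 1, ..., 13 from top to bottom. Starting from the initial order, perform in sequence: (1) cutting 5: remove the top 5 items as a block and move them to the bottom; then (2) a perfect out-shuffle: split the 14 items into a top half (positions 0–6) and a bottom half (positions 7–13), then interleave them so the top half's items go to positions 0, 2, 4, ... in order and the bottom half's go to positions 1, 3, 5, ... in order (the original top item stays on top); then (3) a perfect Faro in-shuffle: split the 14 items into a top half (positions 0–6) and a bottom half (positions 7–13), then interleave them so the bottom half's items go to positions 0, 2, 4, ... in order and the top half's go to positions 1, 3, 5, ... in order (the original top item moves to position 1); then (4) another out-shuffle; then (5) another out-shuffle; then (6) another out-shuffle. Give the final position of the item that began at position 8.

13

Track the item from position 8 forward through each operation:
  after op 1 (cut 5): 8 → 3
  after op 2 (out-shuffle): 3 → 6
  after op 3 (in-shuffle): 6 → 13
  after op 4 (out-shuffle): 13 → 13
  after op 5 (out-shuffle): 13 → 13
  after op 6 (out-shuffle): 13 → 13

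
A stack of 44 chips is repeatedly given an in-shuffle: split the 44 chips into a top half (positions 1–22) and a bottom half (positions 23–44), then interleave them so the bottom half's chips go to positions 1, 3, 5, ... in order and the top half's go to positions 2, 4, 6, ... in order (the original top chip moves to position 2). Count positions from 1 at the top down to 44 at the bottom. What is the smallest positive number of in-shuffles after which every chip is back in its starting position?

12

The in-shuffle permutes the 44 positions with cycle lengths [2, 4, 4, 4, 6, 12, 12].
Every chip is home exactly when every cycle has completed a whole number of laps, i.e. after lcm(2, 4, 6, 12) = 12 in-shuffles.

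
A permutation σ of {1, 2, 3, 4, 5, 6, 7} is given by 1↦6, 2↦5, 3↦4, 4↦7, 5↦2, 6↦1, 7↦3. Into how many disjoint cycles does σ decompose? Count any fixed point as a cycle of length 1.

Cycle decomposition: (1 6) (2 5) (3 4 7).
3 cycles.

3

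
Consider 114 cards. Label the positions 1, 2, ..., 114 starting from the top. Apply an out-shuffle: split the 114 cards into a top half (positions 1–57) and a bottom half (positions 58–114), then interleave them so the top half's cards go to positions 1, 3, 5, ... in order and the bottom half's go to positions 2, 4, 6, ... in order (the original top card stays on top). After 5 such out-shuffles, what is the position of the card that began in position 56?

66

Track the card's position through each out-shuffle:
56 → 111 → 108 → 102 → 90 → 66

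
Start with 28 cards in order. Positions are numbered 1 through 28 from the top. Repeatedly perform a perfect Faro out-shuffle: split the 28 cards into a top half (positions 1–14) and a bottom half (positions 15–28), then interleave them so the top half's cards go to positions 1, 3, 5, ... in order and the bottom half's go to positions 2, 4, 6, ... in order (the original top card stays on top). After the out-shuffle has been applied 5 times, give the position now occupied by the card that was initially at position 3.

Track the card's position through each out-shuffle:
3 → 5 → 9 → 17 → 6 → 11

11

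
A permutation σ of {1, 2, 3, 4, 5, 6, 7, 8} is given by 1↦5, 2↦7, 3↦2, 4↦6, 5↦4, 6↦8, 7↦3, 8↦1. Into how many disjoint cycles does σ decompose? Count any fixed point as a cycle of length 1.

Cycle decomposition: (1 5 4 6 8) (2 7 3).
2 cycles.

2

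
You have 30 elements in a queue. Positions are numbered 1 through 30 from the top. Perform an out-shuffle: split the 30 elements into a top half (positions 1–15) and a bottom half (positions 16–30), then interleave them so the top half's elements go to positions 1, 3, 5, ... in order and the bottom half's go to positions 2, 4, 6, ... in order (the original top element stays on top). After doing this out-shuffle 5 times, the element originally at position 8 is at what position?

22

Track the element's position through each out-shuffle:
8 → 15 → 29 → 28 → 26 → 22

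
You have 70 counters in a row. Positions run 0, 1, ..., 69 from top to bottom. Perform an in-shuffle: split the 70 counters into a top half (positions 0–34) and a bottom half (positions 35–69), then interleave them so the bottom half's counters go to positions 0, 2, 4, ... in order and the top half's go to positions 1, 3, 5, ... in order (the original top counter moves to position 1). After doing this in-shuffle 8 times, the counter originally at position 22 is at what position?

65

Track the counter's position through each in-shuffle:
22 → 45 → 20 → 41 → 12 → 25 → 51 → 32 → 65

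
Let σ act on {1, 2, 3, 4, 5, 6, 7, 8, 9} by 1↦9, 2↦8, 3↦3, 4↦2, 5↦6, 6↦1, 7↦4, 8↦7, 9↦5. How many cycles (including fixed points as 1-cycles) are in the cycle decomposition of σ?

Cycle decomposition: (1 9 5 6) (2 8 7 4) (3).
3 cycles.

3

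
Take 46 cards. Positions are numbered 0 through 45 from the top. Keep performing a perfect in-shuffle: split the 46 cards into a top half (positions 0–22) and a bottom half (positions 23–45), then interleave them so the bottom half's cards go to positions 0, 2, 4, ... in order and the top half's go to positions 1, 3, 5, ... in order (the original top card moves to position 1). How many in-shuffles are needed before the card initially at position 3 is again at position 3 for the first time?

Follow position 3 under repeated in-shuffles:
3 → 7 → 15 → 31 → 16 → 33 → 20 → 41 → ... → 3 (length 23)
It first returns after 23 in-shuffles.

23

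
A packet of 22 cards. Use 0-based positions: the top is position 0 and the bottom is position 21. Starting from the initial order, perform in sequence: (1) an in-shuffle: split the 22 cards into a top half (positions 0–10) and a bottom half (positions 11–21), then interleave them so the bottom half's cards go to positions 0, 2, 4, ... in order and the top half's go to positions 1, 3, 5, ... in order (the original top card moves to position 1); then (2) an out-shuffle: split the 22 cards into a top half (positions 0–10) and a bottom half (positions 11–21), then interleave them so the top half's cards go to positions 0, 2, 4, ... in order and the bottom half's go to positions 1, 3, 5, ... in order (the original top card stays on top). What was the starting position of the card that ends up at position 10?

2

Undo the operations in reverse order, starting from position 10:
  undo op 2 (out-shuffle, from top half): 10 ← 5
  undo op 1 (in-shuffle, from top half): 5 ← 2
So the card at position 10 came from original position 2.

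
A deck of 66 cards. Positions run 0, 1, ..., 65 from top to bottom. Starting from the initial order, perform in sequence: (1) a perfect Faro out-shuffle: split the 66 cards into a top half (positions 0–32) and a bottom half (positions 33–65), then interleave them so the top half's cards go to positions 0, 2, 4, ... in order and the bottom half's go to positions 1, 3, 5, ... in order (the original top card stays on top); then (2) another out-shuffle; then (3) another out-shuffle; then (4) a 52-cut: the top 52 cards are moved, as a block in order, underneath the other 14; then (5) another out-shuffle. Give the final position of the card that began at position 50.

48

Track the card from position 50 forward through each operation:
  after op 1 (out-shuffle): 50 → 35
  after op 2 (out-shuffle): 35 → 5
  after op 3 (out-shuffle): 5 → 10
  after op 4 (cut 52): 10 → 24
  after op 5 (out-shuffle): 24 → 48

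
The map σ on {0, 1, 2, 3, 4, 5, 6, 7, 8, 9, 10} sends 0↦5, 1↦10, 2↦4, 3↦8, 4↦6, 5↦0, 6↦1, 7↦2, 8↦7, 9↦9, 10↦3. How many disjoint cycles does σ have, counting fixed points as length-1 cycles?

Cycle decomposition: (0 5) (1 10 3 8 7 2 4 6) (9).
3 cycles.

3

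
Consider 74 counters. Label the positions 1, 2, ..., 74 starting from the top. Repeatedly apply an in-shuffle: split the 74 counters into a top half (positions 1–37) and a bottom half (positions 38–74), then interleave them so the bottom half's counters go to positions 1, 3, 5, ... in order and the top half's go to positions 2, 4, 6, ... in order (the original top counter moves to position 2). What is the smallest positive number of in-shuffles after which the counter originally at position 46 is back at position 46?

20

Follow position 46 under repeated in-shuffles:
46 → 17 → 34 → 68 → 61 → 47 → 19 → 38 → 1 → 2 → 4 → 8 → 16 → 32 → 64 → 53 → 31 → 62 → 49 → 23 → 46
It first returns after 20 in-shuffles.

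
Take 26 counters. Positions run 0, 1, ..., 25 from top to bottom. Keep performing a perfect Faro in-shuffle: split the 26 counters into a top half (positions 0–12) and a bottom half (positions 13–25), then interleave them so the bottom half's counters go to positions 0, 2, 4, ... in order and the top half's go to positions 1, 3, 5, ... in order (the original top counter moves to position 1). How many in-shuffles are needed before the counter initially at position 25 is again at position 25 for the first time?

18

Follow position 25 under repeated in-shuffles:
25 → 24 → 22 → 18 → 10 → 21 → 16 → 6 → 13 → 0 → 1 → 3 → 7 → 15 → 4 → 9 → 19 → 12 → 25
It first returns after 18 in-shuffles.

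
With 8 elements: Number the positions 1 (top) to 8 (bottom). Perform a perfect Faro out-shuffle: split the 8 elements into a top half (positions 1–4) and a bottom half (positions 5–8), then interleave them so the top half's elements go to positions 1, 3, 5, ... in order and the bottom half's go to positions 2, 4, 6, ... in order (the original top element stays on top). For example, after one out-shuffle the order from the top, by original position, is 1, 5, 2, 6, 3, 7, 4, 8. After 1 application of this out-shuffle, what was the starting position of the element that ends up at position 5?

3

Work backwards from position 5, undoing one out-shuffle at a time:
5 ← 3
So the element now at position 5 started at position 3.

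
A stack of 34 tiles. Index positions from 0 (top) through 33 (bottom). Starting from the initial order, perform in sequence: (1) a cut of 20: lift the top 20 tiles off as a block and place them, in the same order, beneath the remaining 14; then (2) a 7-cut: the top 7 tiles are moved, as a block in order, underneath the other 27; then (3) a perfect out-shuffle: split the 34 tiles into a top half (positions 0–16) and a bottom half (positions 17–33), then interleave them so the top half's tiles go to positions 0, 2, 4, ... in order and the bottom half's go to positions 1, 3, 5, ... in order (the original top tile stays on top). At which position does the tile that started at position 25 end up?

31

Track the tile from position 25 forward through each operation:
  after op 1 (cut 20): 25 → 5
  after op 2 (cut 7): 5 → 32
  after op 3 (out-shuffle): 32 → 31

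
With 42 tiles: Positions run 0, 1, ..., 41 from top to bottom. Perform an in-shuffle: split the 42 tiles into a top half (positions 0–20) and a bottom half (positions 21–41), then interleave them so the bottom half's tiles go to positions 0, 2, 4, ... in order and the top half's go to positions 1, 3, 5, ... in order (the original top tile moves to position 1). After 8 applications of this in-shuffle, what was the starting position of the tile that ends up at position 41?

Work backwards from position 41, undoing one in-shuffle at a time:
41 ← 20 ← 31 ← 15 ← 7 ← 3 ← 1 ← 0 ← 21
So the tile now at position 41 started at position 21.

21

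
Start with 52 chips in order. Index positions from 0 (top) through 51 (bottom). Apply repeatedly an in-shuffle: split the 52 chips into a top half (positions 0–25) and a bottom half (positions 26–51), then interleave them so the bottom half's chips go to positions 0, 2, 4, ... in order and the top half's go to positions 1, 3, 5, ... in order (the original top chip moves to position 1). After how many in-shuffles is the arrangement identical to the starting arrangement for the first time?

52

The in-shuffle permutes the 52 positions with cycle lengths [52].
Every chip is home exactly when every cycle has completed a whole number of laps, i.e. after lcm(52) = 52 in-shuffles.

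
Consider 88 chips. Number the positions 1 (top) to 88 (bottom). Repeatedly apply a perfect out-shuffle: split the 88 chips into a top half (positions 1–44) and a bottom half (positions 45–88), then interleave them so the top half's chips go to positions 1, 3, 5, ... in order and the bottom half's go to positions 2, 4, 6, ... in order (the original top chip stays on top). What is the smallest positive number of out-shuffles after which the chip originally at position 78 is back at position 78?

Follow position 78 under repeated out-shuffles:
78 → 68 → 48 → 8 → 15 → 29 → 57 → 26 → ... → 78 (length 28)
It first returns after 28 out-shuffles.

28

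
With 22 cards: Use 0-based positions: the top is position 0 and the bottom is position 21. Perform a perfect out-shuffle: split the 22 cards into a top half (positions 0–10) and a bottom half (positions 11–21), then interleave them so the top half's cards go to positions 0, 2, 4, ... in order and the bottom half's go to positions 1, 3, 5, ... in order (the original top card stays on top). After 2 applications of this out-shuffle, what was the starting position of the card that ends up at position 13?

Work backwards from position 13, undoing one out-shuffle at a time:
13 ← 17 ← 19
So the card now at position 13 started at position 19.

19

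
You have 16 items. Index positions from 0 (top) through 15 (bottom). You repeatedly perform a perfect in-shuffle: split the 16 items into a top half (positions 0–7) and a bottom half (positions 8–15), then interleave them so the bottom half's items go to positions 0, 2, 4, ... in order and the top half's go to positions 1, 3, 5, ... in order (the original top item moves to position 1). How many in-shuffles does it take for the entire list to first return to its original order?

8

The in-shuffle permutes the 16 positions with cycle lengths [8, 8].
Every item is home exactly when every cycle has completed a whole number of laps, i.e. after lcm(8) = 8 in-shuffles.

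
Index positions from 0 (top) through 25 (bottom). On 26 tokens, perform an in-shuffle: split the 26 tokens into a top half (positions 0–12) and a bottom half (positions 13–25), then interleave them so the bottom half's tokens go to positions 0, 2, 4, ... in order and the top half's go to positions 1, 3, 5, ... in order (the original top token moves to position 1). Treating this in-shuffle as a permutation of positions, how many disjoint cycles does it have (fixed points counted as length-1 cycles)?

Trace each unvisited position around until it returns:
(0 1 3 7 15 4 ... len 18) (2 5 11 23 20 14) (8 17)
3 cycles in total.

3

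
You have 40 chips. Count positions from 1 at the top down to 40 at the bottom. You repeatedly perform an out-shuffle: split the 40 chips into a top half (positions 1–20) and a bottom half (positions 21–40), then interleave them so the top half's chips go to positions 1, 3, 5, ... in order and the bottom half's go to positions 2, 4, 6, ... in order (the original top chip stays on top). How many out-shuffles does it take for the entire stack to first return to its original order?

The out-shuffle permutes the 40 positions with cycle lengths [1, 1, 2, 12, 12, 12].
Every chip is home exactly when every cycle has completed a whole number of laps, i.e. after lcm(1, 2, 12) = 12 out-shuffles.

12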